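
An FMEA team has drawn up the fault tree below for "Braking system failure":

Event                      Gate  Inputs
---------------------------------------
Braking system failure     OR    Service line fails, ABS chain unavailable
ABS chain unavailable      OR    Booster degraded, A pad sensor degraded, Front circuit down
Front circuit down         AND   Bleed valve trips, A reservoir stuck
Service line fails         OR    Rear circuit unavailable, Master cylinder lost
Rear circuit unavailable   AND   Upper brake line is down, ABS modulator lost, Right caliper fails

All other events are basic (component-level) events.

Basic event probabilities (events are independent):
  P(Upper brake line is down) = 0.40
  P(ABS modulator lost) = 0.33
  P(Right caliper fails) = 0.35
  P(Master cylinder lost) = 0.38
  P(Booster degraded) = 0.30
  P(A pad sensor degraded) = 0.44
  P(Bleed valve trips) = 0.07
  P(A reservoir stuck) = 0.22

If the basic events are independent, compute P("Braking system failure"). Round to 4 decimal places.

P(Rear circuit unavailable) [AND] = 0.40 × 0.33 × 0.35 = 0.046200
P(Service line fails) [OR] = 1 − (1−0.046200) × (1−0.38) = 0.408644
P(Front circuit down) [AND] = 0.07 × 0.22 = 0.015400
P(ABS chain unavailable) [OR] = 1 − (1−0.30) × (1−0.44) × (1−0.015400) = 0.614037
P(Braking system failure) [OR] = 1 − (1−0.408644) × (1−0.614037) = 0.771758
Rounded to 4 decimal places: P(Braking system failure) ≈ 0.7718.

0.7718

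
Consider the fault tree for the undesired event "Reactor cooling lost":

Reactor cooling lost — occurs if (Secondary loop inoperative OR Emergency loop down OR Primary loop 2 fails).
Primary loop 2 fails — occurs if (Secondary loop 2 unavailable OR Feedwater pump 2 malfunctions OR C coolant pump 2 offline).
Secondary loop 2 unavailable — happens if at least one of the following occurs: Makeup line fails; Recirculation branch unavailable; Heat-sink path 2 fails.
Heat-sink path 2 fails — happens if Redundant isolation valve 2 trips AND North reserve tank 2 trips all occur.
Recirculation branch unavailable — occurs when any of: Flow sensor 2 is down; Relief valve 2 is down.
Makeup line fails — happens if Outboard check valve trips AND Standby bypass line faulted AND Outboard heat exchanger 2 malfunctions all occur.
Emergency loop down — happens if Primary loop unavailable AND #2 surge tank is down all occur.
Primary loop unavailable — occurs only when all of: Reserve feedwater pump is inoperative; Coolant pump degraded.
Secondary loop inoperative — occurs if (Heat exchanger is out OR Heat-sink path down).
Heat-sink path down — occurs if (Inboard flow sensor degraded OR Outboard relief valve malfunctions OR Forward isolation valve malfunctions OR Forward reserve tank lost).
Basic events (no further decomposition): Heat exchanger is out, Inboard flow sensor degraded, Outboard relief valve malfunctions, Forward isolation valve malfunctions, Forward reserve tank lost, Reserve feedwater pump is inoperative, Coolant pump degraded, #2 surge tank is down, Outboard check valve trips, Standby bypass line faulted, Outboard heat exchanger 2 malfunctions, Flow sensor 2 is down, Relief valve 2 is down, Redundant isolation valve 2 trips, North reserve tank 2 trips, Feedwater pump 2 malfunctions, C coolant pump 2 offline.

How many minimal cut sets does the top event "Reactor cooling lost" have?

12

Heat-sink path down [OR]: union of children's cut sets → 4 cut set(s).
Secondary loop inoperative [OR]: union of children's cut sets → 5 cut set(s).
Primary loop unavailable [AND]: one cut set from each child combined → 1 × 1 = 1 cut set(s).
Emergency loop down [AND]: one cut set from each child combined → 1 × 1 = 1 cut set(s).
Makeup line fails [AND]: one cut set from each child combined → 1 × 1 × 1 = 1 cut set(s).
Recirculation branch unavailable [OR]: union of children's cut sets → 2 cut set(s).
Heat-sink path 2 fails [AND]: one cut set from each child combined → 1 × 1 = 1 cut set(s).
Secondary loop 2 unavailable [OR]: union of children's cut sets → 4 cut set(s).
Primary loop 2 fails [OR]: union of children's cut sets → 6 cut set(s).
Reactor cooling lost [OR]: union of children's cut sets → 12 cut set(s).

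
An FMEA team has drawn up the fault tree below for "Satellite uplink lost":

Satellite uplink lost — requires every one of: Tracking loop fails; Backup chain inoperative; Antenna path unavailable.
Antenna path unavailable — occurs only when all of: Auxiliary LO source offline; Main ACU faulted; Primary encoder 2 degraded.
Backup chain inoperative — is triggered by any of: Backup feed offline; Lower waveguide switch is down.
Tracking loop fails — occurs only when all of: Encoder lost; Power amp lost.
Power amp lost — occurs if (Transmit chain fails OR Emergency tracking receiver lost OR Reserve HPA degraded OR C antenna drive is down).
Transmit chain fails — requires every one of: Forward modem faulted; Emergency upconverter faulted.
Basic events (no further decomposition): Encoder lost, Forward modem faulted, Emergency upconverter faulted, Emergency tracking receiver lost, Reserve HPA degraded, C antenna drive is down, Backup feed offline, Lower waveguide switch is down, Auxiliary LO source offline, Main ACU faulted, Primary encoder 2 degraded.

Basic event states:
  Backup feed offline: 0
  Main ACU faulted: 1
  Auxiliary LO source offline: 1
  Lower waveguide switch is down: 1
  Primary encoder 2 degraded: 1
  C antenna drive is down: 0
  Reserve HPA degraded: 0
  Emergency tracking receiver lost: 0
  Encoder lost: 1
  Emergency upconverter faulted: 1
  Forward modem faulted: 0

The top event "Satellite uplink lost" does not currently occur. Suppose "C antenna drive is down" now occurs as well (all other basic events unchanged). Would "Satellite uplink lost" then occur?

Yes

Counterfactual: set "C antenna drive is down" to occurred.
Transmit chain fails [AND]: Forward modem faulted=not, Emergency upconverter faulted=occurs → not all inputs occur → does not occur.
Power amp lost [OR]: Transmit chain fails=not, Emergency tracking receiver lost=not, Reserve HPA degraded=not, C antenna drive is down=occurs → at least one input occurs → occurs.
Tracking loop fails [AND]: Encoder lost=occurs, Power amp lost=occurs → all inputs occur → occurs.
Backup chain inoperative [OR]: Backup feed offline=not, Lower waveguide switch is down=occurs → at least one input occurs → occurs.
Antenna path unavailable [AND]: Auxiliary LO source offline=occurs, Main ACU faulted=occurs, Primary encoder 2 degraded=occurs → all inputs occur → occurs.
Satellite uplink lost [AND]: Tracking loop fails=occurs, Backup chain inoperative=occurs, Antenna path unavailable=occurs → all inputs occur → occurs.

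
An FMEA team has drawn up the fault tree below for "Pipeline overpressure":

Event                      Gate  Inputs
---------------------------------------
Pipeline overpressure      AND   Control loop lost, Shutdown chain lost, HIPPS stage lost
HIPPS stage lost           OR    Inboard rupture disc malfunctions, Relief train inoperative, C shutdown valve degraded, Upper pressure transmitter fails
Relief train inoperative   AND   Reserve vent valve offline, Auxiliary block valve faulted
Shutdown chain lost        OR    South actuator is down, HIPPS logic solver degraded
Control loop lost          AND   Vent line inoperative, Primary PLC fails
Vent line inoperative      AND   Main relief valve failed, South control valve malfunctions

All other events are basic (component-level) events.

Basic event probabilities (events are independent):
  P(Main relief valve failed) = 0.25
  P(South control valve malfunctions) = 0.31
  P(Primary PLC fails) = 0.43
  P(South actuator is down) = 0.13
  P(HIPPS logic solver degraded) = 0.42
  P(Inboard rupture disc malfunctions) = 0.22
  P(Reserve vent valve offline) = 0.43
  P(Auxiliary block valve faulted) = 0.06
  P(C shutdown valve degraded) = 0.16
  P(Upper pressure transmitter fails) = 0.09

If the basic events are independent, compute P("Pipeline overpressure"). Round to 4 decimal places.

P(Vent line inoperative) [AND] = 0.25 × 0.31 = 0.077500
P(Control loop lost) [AND] = 0.077500 × 0.43 = 0.033325
P(Shutdown chain lost) [OR] = 1 − (1−0.13) × (1−0.42) = 0.495400
P(Relief train inoperative) [AND] = 0.43 × 0.06 = 0.025800
P(HIPPS stage lost) [OR] = 1 − (1−0.22) × (1−0.025800) × (1−0.16) × (1−0.09) = 0.419151
P(Pipeline overpressure) [AND] = 0.033325 × 0.495400 × 0.419151 = 0.006920
Rounded to 4 decimal places: P(Pipeline overpressure) ≈ 0.0069.

0.0069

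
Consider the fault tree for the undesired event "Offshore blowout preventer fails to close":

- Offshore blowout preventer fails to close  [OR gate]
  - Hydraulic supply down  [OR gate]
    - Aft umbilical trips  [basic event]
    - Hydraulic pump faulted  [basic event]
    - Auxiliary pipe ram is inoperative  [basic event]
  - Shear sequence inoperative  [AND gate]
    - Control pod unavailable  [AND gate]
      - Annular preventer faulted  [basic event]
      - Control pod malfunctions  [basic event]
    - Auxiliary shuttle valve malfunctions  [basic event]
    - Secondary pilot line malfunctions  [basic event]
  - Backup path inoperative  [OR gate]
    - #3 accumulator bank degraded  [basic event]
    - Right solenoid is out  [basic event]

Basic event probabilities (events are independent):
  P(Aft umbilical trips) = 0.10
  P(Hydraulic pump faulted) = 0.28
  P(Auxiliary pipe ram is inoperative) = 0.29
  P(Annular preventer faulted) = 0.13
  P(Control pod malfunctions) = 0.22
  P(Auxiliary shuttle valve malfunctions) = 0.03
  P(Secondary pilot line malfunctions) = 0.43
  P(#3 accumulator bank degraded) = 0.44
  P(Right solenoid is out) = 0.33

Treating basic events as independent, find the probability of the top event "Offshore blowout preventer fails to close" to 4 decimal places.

0.8274

P(Hydraulic supply down) [OR] = 1 − (1−0.10) × (1−0.28) × (1−0.29) = 0.539920
P(Control pod unavailable) [AND] = 0.13 × 0.22 = 0.028600
P(Shear sequence inoperative) [AND] = 0.028600 × 0.03 × 0.43 = 0.000369
P(Backup path inoperative) [OR] = 1 − (1−0.44) × (1−0.33) = 0.624800
P(Offshore blowout preventer fails to close) [OR] = 1 − (1−0.539920) × (1−0.000369) × (1−0.624800) = 0.827442
Rounded to 4 decimal places: P(Offshore blowout preventer fails to close) ≈ 0.8274.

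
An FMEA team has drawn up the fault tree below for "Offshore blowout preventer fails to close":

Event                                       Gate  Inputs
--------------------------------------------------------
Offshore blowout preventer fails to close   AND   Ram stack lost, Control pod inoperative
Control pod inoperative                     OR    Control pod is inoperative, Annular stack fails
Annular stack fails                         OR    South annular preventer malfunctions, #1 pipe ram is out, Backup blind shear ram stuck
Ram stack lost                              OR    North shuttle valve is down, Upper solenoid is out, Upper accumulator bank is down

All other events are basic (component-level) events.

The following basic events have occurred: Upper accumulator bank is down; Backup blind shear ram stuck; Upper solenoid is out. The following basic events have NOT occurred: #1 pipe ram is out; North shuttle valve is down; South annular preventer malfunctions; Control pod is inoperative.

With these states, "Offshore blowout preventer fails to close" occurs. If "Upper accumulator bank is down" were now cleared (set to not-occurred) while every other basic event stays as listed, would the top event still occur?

Yes

Counterfactual: set "Upper accumulator bank is down" to not occurred.
Ram stack lost [OR]: North shuttle valve is down=not, Upper solenoid is out=occurs, Upper accumulator bank is down=not → at least one input occurs → occurs.
Annular stack fails [OR]: South annular preventer malfunctions=not, #1 pipe ram is out=not, Backup blind shear ram stuck=occurs → at least one input occurs → occurs.
Control pod inoperative [OR]: Control pod is inoperative=not, Annular stack fails=occurs → at least one input occurs → occurs.
Offshore blowout preventer fails to close [AND]: Ram stack lost=occurs, Control pod inoperative=occurs → all inputs occur → occurs.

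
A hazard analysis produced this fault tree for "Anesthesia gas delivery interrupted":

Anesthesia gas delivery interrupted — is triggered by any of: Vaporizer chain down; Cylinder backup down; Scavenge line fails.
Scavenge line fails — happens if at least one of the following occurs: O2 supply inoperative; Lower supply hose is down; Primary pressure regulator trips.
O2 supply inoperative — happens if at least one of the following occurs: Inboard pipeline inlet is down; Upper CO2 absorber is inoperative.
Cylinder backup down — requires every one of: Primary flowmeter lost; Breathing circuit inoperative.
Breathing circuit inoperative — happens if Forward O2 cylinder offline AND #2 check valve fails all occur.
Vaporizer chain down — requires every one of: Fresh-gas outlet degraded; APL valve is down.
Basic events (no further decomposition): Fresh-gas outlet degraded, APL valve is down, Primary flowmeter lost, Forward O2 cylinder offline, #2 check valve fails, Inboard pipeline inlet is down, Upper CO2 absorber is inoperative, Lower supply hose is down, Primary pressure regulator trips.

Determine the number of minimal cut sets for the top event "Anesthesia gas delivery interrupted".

6

Vaporizer chain down [AND]: one cut set from each child combined → 1 × 1 = 1 cut set(s).
Breathing circuit inoperative [AND]: one cut set from each child combined → 1 × 1 = 1 cut set(s).
Cylinder backup down [AND]: one cut set from each child combined → 1 × 1 = 1 cut set(s).
O2 supply inoperative [OR]: union of children's cut sets → 2 cut set(s).
Scavenge line fails [OR]: union of children's cut sets → 4 cut set(s).
Anesthesia gas delivery interrupted [OR]: union of children's cut sets → 6 cut set(s).
Minimal cut sets: {APL valve is down, Fresh-gas outlet degraded}; {#2 check valve fails, Forward O2 cylinder offline, Primary flowmeter lost}; {Inboard pipeline inlet is down}; {Upper CO2 absorber is inoperative}; {Lower supply hose is down}; {Primary pressure regulator trips}.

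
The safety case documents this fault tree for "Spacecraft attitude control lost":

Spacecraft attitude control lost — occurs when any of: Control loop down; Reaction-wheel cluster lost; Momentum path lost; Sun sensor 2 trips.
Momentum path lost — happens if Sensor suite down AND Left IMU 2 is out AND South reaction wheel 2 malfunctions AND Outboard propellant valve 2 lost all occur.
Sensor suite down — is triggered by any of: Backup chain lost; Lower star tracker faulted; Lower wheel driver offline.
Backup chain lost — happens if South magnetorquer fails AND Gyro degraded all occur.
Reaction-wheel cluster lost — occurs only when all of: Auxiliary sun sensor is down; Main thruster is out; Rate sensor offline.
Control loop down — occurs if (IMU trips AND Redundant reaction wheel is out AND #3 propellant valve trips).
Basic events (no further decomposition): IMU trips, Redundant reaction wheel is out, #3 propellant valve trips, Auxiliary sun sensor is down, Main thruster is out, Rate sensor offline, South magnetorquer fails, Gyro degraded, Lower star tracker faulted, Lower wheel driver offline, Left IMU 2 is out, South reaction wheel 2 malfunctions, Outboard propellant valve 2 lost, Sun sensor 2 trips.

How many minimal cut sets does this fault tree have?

Control loop down [AND]: one cut set from each child combined → 1 × 1 × 1 = 1 cut set(s).
Reaction-wheel cluster lost [AND]: one cut set from each child combined → 1 × 1 × 1 = 1 cut set(s).
Backup chain lost [AND]: one cut set from each child combined → 1 × 1 = 1 cut set(s).
Sensor suite down [OR]: union of children's cut sets → 3 cut set(s).
Momentum path lost [AND]: one cut set from each child combined → 3 × 1 × 1 × 1 = 3 cut set(s).
Spacecraft attitude control lost [OR]: union of children's cut sets → 6 cut set(s).
Minimal cut sets: {#3 propellant valve trips, IMU trips, Redundant reaction wheel is out}; {Auxiliary sun sensor is down, Main thruster is out, Rate sensor offline}; {Gyro degraded, Left IMU 2 is out, Outboard propellant valve 2 lost, South magnetorquer fails, South reaction wheel 2 malfunctions}; {Left IMU 2 is out, Lower star tracker faulted, Outboard propellant valve 2 lost, South reaction wheel 2 malfunctions}; {Left IMU 2 is out, Lower wheel driver offline, Outboard propellant valve 2 lost, South reaction wheel 2 malfunctions}; {Sun sensor 2 trips}.

6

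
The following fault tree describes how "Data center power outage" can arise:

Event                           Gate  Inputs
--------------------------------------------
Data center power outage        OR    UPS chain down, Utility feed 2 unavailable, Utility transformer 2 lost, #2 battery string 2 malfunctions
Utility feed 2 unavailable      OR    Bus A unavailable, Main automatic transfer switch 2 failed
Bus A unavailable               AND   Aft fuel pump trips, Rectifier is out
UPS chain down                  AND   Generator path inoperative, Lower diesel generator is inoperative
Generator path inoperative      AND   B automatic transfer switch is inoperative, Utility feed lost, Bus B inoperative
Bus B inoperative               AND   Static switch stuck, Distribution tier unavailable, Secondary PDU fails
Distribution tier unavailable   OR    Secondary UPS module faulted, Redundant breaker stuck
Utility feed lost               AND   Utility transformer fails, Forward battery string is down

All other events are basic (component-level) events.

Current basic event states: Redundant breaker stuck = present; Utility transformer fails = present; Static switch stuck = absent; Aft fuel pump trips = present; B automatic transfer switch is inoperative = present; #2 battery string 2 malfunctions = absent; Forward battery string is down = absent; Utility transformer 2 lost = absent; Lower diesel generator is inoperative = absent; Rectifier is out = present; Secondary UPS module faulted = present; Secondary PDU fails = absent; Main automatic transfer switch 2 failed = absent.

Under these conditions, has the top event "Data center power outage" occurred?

Yes

Utility feed lost [AND]: Utility transformer fails=occurs, Forward battery string is down=not → not all inputs occur → does not occur.
Distribution tier unavailable [OR]: Secondary UPS module faulted=occurs, Redundant breaker stuck=occurs → at least one input occurs → occurs.
Bus B inoperative [AND]: Static switch stuck=not, Distribution tier unavailable=occurs, Secondary PDU fails=not → not all inputs occur → does not occur.
Generator path inoperative [AND]: B automatic transfer switch is inoperative=occurs, Utility feed lost=not, Bus B inoperative=not → not all inputs occur → does not occur.
UPS chain down [AND]: Generator path inoperative=not, Lower diesel generator is inoperative=not → not all inputs occur → does not occur.
Bus A unavailable [AND]: Aft fuel pump trips=occurs, Rectifier is out=occurs → all inputs occur → occurs.
Utility feed 2 unavailable [OR]: Bus A unavailable=occurs, Main automatic transfer switch 2 failed=not → at least one input occurs → occurs.
Data center power outage [OR]: UPS chain down=not, Utility feed 2 unavailable=occurs, Utility transformer 2 lost=not, #2 battery string 2 malfunctions=not → at least one input occurs → occurs.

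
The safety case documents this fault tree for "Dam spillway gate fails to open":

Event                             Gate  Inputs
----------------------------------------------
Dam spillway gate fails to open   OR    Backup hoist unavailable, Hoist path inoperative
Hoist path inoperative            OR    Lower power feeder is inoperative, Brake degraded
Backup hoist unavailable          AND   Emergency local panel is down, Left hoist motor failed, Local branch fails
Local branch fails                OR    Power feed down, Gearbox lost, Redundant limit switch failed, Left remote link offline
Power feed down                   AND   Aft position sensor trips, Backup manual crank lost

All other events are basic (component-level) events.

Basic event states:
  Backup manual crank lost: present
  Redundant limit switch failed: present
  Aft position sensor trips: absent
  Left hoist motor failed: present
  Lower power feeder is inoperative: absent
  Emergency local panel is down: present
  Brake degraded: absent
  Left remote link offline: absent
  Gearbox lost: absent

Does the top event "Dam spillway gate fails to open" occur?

Power feed down [AND]: Aft position sensor trips=not, Backup manual crank lost=occurs → not all inputs occur → does not occur.
Local branch fails [OR]: Power feed down=not, Gearbox lost=not, Redundant limit switch failed=occurs, Left remote link offline=not → at least one input occurs → occurs.
Backup hoist unavailable [AND]: Emergency local panel is down=occurs, Left hoist motor failed=occurs, Local branch fails=occurs → all inputs occur → occurs.
Hoist path inoperative [OR]: Lower power feeder is inoperative=not, Brake degraded=not → no input occurs → does not occur.
Dam spillway gate fails to open [OR]: Backup hoist unavailable=occurs, Hoist path inoperative=not → at least one input occurs → occurs.

Yes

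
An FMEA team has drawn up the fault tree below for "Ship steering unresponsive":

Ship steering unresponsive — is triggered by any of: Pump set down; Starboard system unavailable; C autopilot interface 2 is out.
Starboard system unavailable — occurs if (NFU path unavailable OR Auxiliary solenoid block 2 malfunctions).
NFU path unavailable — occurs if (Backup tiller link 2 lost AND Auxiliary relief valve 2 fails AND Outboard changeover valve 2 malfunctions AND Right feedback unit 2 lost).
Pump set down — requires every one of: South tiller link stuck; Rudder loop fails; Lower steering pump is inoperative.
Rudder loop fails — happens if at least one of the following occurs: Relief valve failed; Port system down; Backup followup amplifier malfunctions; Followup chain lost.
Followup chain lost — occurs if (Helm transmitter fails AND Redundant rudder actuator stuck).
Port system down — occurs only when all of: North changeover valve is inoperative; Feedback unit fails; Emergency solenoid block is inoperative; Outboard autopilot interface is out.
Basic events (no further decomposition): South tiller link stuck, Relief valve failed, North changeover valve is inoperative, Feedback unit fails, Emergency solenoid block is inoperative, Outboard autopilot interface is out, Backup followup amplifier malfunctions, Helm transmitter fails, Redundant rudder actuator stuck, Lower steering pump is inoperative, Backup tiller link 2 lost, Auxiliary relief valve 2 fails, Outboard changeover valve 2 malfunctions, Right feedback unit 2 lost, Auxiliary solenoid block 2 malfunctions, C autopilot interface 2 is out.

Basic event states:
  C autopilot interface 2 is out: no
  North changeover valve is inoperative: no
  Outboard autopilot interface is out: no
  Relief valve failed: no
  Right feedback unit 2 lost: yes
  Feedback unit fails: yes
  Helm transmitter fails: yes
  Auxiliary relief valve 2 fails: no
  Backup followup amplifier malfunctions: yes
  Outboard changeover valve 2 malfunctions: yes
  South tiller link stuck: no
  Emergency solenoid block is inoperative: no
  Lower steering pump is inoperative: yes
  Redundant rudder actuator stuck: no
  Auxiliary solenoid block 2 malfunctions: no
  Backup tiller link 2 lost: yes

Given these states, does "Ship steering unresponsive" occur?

No

Port system down [AND]: North changeover valve is inoperative=not, Feedback unit fails=occurs, Emergency solenoid block is inoperative=not, Outboard autopilot interface is out=not → not all inputs occur → does not occur.
Followup chain lost [AND]: Helm transmitter fails=occurs, Redundant rudder actuator stuck=not → not all inputs occur → does not occur.
Rudder loop fails [OR]: Relief valve failed=not, Port system down=not, Backup followup amplifier malfunctions=occurs, Followup chain lost=not → at least one input occurs → occurs.
Pump set down [AND]: South tiller link stuck=not, Rudder loop fails=occurs, Lower steering pump is inoperative=occurs → not all inputs occur → does not occur.
NFU path unavailable [AND]: Backup tiller link 2 lost=occurs, Auxiliary relief valve 2 fails=not, Outboard changeover valve 2 malfunctions=occurs, Right feedback unit 2 lost=occurs → not all inputs occur → does not occur.
Starboard system unavailable [OR]: NFU path unavailable=not, Auxiliary solenoid block 2 malfunctions=not → no input occurs → does not occur.
Ship steering unresponsive [OR]: Pump set down=not, Starboard system unavailable=not, C autopilot interface 2 is out=not → no input occurs → does not occur.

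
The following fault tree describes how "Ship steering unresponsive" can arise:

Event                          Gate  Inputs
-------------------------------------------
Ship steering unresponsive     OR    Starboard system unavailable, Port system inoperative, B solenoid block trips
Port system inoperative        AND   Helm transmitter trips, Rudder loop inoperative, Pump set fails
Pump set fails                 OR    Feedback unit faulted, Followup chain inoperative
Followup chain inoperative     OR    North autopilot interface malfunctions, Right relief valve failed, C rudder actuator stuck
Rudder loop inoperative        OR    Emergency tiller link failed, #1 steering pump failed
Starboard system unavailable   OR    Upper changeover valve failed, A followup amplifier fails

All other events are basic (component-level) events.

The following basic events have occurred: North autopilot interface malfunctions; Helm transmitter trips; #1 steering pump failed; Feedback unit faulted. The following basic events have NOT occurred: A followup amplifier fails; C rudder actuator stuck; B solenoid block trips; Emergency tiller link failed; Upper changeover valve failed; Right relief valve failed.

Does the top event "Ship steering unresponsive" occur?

Starboard system unavailable [OR]: Upper changeover valve failed=not, A followup amplifier fails=not → no input occurs → does not occur.
Rudder loop inoperative [OR]: Emergency tiller link failed=not, #1 steering pump failed=occurs → at least one input occurs → occurs.
Followup chain inoperative [OR]: North autopilot interface malfunctions=occurs, Right relief valve failed=not, C rudder actuator stuck=not → at least one input occurs → occurs.
Pump set fails [OR]: Feedback unit faulted=occurs, Followup chain inoperative=occurs → at least one input occurs → occurs.
Port system inoperative [AND]: Helm transmitter trips=occurs, Rudder loop inoperative=occurs, Pump set fails=occurs → all inputs occur → occurs.
Ship steering unresponsive [OR]: Starboard system unavailable=not, Port system inoperative=occurs, B solenoid block trips=not → at least one input occurs → occurs.

Yes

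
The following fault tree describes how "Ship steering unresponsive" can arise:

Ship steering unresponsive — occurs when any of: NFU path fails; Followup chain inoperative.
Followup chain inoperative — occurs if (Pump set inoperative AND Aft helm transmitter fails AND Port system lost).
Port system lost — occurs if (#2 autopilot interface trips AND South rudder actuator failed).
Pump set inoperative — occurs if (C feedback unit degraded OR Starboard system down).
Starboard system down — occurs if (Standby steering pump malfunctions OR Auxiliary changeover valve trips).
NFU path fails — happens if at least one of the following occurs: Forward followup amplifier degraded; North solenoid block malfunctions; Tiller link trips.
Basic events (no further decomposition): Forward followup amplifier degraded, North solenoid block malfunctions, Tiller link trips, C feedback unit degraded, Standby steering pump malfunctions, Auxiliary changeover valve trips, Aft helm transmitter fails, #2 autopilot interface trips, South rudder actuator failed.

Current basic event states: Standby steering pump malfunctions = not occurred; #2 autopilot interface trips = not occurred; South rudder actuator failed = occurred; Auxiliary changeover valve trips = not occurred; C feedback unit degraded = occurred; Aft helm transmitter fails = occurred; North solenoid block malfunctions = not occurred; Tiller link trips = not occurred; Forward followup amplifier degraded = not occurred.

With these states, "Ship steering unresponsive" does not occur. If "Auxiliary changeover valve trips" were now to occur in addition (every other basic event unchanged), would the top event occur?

No

Counterfactual: set "Auxiliary changeover valve trips" to occurred.
NFU path fails [OR]: Forward followup amplifier degraded=not, North solenoid block malfunctions=not, Tiller link trips=not → no input occurs → does not occur.
Starboard system down [OR]: Standby steering pump malfunctions=not, Auxiliary changeover valve trips=occurs → at least one input occurs → occurs.
Pump set inoperative [OR]: C feedback unit degraded=occurs, Starboard system down=occurs → at least one input occurs → occurs.
Port system lost [AND]: #2 autopilot interface trips=not, South rudder actuator failed=occurs → not all inputs occur → does not occur.
Followup chain inoperative [AND]: Pump set inoperative=occurs, Aft helm transmitter fails=occurs, Port system lost=not → not all inputs occur → does not occur.
Ship steering unresponsive [OR]: NFU path fails=not, Followup chain inoperative=not → no input occurs → does not occur.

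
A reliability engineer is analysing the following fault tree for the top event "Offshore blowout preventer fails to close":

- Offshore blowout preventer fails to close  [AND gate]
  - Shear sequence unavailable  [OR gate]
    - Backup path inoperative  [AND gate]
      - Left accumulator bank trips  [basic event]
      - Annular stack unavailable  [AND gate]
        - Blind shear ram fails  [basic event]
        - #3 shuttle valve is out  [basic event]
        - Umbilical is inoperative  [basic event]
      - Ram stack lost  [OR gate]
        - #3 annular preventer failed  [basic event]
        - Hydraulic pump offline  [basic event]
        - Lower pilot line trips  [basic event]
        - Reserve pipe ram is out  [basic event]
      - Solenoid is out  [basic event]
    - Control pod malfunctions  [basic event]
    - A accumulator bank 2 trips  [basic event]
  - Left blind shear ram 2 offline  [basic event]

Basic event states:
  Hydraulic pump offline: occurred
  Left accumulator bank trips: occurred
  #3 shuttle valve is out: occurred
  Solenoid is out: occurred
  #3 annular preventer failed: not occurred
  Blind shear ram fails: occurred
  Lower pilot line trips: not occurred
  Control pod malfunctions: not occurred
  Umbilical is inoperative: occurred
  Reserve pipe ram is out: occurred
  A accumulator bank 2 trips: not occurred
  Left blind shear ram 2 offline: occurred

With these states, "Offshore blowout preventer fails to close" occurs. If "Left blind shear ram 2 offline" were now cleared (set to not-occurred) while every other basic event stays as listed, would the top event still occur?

No

Counterfactual: set "Left blind shear ram 2 offline" to not occurred.
Annular stack unavailable [AND]: Blind shear ram fails=occurs, #3 shuttle valve is out=occurs, Umbilical is inoperative=occurs → all inputs occur → occurs.
Ram stack lost [OR]: #3 annular preventer failed=not, Hydraulic pump offline=occurs, Lower pilot line trips=not, Reserve pipe ram is out=occurs → at least one input occurs → occurs.
Backup path inoperative [AND]: Left accumulator bank trips=occurs, Annular stack unavailable=occurs, Ram stack lost=occurs, Solenoid is out=occurs → all inputs occur → occurs.
Shear sequence unavailable [OR]: Backup path inoperative=occurs, Control pod malfunctions=not, A accumulator bank 2 trips=not → at least one input occurs → occurs.
Offshore blowout preventer fails to close [AND]: Shear sequence unavailable=occurs, Left blind shear ram 2 offline=not → not all inputs occur → does not occur.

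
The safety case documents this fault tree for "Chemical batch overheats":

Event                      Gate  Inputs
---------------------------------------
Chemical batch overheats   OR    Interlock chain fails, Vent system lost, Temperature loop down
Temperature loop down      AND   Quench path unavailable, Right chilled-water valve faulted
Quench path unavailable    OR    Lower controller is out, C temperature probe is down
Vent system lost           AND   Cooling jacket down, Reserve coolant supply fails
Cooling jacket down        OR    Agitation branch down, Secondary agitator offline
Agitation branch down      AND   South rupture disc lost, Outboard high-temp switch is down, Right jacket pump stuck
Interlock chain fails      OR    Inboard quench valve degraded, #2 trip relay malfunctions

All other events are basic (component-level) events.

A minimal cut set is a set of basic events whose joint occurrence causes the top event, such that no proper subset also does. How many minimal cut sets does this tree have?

Interlock chain fails [OR]: union of children's cut sets → 2 cut set(s).
Agitation branch down [AND]: one cut set from each child combined → 1 × 1 × 1 = 1 cut set(s).
Cooling jacket down [OR]: union of children's cut sets → 2 cut set(s).
Vent system lost [AND]: one cut set from each child combined → 2 × 1 = 2 cut set(s).
Quench path unavailable [OR]: union of children's cut sets → 2 cut set(s).
Temperature loop down [AND]: one cut set from each child combined → 2 × 1 = 2 cut set(s).
Chemical batch overheats [OR]: union of children's cut sets → 6 cut set(s).
Minimal cut sets: {Inboard quench valve degraded}; {#2 trip relay malfunctions}; {Outboard high-temp switch is down, Reserve coolant supply fails, Right jacket pump stuck, South rupture disc lost}; {Reserve coolant supply fails, Secondary agitator offline}; {Lower controller is out, Right chilled-water valve faulted}; {C temperature probe is down, Right chilled-water valve faulted}.

6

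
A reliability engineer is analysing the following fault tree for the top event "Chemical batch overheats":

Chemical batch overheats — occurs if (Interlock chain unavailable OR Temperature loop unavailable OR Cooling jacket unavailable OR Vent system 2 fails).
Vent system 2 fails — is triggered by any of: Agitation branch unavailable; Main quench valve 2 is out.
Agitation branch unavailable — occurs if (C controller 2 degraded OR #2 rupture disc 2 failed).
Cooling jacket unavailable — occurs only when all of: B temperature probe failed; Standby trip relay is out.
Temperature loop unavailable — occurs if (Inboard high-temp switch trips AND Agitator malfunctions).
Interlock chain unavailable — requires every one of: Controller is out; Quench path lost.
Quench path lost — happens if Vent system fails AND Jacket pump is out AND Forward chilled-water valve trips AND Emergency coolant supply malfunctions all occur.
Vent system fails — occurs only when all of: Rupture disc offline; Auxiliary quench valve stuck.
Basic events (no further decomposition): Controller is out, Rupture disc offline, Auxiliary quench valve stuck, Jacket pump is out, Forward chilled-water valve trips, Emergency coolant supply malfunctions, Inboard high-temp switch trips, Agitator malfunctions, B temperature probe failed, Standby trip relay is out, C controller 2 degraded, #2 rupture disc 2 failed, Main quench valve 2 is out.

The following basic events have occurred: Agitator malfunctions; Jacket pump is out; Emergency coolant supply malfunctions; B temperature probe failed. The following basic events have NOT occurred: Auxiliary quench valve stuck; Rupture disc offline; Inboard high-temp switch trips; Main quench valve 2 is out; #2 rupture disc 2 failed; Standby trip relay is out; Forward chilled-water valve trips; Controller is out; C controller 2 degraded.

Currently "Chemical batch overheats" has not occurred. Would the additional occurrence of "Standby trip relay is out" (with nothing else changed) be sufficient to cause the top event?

Yes

Counterfactual: set "Standby trip relay is out" to occurred.
Vent system fails [AND]: Rupture disc offline=not, Auxiliary quench valve stuck=not → not all inputs occur → does not occur.
Quench path lost [AND]: Vent system fails=not, Jacket pump is out=occurs, Forward chilled-water valve trips=not, Emergency coolant supply malfunctions=occurs → not all inputs occur → does not occur.
Interlock chain unavailable [AND]: Controller is out=not, Quench path lost=not → not all inputs occur → does not occur.
Temperature loop unavailable [AND]: Inboard high-temp switch trips=not, Agitator malfunctions=occurs → not all inputs occur → does not occur.
Cooling jacket unavailable [AND]: B temperature probe failed=occurs, Standby trip relay is out=occurs → all inputs occur → occurs.
Agitation branch unavailable [OR]: C controller 2 degraded=not, #2 rupture disc 2 failed=not → no input occurs → does not occur.
Vent system 2 fails [OR]: Agitation branch unavailable=not, Main quench valve 2 is out=not → no input occurs → does not occur.
Chemical batch overheats [OR]: Interlock chain unavailable=not, Temperature loop unavailable=not, Cooling jacket unavailable=occurs, Vent system 2 fails=not → at least one input occurs → occurs.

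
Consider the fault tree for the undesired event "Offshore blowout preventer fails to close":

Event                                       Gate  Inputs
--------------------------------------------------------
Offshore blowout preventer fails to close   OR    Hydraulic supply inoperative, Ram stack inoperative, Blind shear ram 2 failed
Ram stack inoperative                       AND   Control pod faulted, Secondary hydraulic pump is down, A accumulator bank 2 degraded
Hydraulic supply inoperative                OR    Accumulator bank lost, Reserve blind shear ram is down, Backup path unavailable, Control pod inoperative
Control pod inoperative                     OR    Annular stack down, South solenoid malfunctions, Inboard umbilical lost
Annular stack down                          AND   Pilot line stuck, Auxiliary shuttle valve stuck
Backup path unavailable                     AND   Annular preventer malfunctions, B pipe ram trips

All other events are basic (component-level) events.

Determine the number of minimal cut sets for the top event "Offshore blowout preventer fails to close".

Backup path unavailable [AND]: one cut set from each child combined → 1 × 1 = 1 cut set(s).
Annular stack down [AND]: one cut set from each child combined → 1 × 1 = 1 cut set(s).
Control pod inoperative [OR]: union of children's cut sets → 3 cut set(s).
Hydraulic supply inoperative [OR]: union of children's cut sets → 6 cut set(s).
Ram stack inoperative [AND]: one cut set from each child combined → 1 × 1 × 1 = 1 cut set(s).
Offshore blowout preventer fails to close [OR]: union of children's cut sets → 8 cut set(s).
Minimal cut sets: {Accumulator bank lost}; {Reserve blind shear ram is down}; {Annular preventer malfunctions, B pipe ram trips}; {Auxiliary shuttle valve stuck, Pilot line stuck}; {South solenoid malfunctions}; {Inboard umbilical lost}; {A accumulator bank 2 degraded, Control pod faulted, Secondary hydraulic pump is down}; {Blind shear ram 2 failed}.

8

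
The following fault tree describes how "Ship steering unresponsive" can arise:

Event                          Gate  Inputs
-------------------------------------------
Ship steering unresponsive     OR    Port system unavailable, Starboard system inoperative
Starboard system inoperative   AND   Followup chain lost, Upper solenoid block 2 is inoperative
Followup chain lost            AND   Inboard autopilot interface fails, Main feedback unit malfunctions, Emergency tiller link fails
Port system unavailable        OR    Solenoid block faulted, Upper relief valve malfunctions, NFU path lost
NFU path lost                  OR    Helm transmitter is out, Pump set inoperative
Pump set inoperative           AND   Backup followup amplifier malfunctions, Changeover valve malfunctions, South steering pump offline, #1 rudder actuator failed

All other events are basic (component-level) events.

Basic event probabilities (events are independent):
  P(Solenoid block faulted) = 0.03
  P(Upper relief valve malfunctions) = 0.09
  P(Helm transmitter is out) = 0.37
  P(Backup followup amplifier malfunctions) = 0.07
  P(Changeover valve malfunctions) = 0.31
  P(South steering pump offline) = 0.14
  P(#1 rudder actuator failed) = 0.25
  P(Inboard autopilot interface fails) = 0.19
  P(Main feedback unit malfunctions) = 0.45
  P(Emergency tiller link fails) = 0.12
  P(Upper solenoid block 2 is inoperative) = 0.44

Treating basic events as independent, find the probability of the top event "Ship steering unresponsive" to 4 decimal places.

0.4468

P(Pump set inoperative) [AND] = 0.07 × 0.31 × 0.14 × 0.25 = 0.000760
P(NFU path lost) [OR] = 1 − (1−0.37) × (1−0.000760) = 0.370479
P(Port system unavailable) [OR] = 1 − (1−0.03) × (1−0.09) × (1−0.370479) = 0.444322
P(Followup chain lost) [AND] = 0.19 × 0.45 × 0.12 = 0.010260
P(Starboard system inoperative) [AND] = 0.010260 × 0.44 = 0.004514
P(Ship steering unresponsive) [OR] = 1 − (1−0.444322) × (1−0.004514) = 0.446830
Rounded to 4 decimal places: P(Ship steering unresponsive) ≈ 0.4468.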